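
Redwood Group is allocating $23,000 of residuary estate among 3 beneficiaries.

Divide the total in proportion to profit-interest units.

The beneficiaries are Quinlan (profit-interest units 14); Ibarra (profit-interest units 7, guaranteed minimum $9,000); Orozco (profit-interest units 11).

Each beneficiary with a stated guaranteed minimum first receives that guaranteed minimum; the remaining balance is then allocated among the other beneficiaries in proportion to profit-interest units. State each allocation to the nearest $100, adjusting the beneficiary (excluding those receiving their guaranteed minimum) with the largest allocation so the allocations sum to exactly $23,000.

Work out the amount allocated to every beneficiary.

Quinlan: $7,800; Ibarra: $9,000; Orozco: $6,200

Fund the minimums — Ibarra $9,000. Residual $14,000.
Residual split over remaining profit-interest units 25: Quinlan 7,840.00 → $7,800; Orozco 6,160.00 → $6,200.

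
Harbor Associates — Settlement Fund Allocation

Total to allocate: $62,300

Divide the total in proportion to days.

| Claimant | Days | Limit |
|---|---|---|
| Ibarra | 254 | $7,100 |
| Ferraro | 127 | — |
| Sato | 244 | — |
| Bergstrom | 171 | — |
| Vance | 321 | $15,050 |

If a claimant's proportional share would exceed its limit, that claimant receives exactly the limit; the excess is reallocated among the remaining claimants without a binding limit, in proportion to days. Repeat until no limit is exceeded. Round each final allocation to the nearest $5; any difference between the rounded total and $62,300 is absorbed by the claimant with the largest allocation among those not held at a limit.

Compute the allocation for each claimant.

Ibarra: $7,100; Ferraro: $9,410; Sato: $18,075; Bergstrom: $12,665; Vance: $15,050

Total days = 1,117.
Unconstrained shares: Ibarra 14,166.70; Ferraro 7,083.35; Sato 13,608.95; Bergstrom 9,537.42; Vance 17,903.58.
Capped: Ibarra ($7,100), Vance ($15,050); residual $40,150 reallocated over remaining days 542.
Remaining shares: Ferraro 9,407.84 → $9,410; Sato 18,074.91 → $18,075; Bergstrom 12,667.25 → $12,665.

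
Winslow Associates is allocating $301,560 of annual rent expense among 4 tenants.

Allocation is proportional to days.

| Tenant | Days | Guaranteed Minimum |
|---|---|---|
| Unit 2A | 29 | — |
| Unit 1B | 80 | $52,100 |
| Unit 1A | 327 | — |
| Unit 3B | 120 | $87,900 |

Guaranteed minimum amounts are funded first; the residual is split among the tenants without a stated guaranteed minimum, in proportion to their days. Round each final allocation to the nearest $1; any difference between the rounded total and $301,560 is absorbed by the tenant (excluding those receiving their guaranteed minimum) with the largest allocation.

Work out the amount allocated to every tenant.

Unit 2A: $13,161 · Unit 1B: $52,100 · Unit 1A: $148,399 · Unit 3B: $87,900

Fund the minimums — Unit 1B $52,100; Unit 3B $87,900. Residual $161,560.
Residual split over remaining days 356: Unit 2A 13,160.79 → $13,161; Unit 1A 148,399.21 → $148,399.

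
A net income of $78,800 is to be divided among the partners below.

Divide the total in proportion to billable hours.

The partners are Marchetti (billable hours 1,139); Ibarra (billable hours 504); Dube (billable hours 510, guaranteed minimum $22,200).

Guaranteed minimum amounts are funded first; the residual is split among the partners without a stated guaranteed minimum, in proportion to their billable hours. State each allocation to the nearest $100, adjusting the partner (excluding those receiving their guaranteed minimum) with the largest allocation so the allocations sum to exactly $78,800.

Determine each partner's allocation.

Minimums first: Dube $22,200. Balance $56,600.
Balance split over remaining billable hours 1,643: Marchetti 39,237.61 → $39,200; Ibarra 17,362.39 → $17,400.

Marchetti: $39,200; Ibarra: $17,400; Dube: $22,200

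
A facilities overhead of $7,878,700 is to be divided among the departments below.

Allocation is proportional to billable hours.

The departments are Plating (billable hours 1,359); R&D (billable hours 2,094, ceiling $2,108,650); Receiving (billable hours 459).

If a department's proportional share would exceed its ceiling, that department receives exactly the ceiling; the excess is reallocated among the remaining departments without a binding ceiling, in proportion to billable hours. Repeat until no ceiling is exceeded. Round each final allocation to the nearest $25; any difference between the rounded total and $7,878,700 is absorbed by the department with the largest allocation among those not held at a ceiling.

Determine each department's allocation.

Plating: $4,313,250 | R&D: $2,108,650 | Receiving: $1,456,800

Total billable hours = 3,912.
Proportional shares (ignoring caps): Plating 2,737,002.38; R&D 4,217,279.60; Receiving 924,418.02.
Cap binds for R&D ($2,108,650); residual $5,770,050 reallocated over remaining billable hours 1,818.
Shares after redistribution: Plating 4,313,255.20 → $4,313,250; Receiving 1,456,794.80 → $1,456,800.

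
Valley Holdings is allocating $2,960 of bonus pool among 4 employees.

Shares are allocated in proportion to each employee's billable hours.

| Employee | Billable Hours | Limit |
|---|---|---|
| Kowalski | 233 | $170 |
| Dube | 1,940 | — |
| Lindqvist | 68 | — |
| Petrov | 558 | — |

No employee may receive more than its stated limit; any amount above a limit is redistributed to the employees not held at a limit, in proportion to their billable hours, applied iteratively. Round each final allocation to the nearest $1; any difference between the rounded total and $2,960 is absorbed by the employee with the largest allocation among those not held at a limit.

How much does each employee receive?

Kowalski: $170 | Dube: $2,109 | Lindqvist: $74 | Petrov: $607

Combined billable hours = 2,799.
Proportional shares (ignoring caps): Kowalski 246.40; Dube 2,051.59; Lindqvist 71.91; Petrov 590.10.
Cap binds for Kowalski ($170); balance $2,790 reallocated over remaining billable hours 2,566.
Redistributed shares: Dube 2,109.35 → $2,109; Lindqvist 73.94 → $74; Petrov 606.71 → $607.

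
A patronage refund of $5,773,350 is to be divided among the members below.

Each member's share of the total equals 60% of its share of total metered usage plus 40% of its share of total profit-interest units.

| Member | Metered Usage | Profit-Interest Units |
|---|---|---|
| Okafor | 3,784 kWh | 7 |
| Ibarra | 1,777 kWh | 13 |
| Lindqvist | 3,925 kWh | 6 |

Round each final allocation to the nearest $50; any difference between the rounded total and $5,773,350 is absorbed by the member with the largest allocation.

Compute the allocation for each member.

Okafor: $2,003,550 · Ibarra: $1,803,600 · Lindqvist: $1,966,200

Metered usage total 9,486; profit-interest units total 26.
Composite weights (60% metered usage + 40% profit-interest units): Okafor 0.3470; Ibarra 0.3124; Lindqvist 0.3406.
Unrounded shares: Okafor 2,003,551.61; Ibarra 1,803,578.47; Lindqvist 1,966,219.92.
After rounding ($50): Okafor $2,003,550; Ibarra $1,803,600; Lindqvist $1,966,200. Sum = $5,773,350.
No rounding difference to absorb.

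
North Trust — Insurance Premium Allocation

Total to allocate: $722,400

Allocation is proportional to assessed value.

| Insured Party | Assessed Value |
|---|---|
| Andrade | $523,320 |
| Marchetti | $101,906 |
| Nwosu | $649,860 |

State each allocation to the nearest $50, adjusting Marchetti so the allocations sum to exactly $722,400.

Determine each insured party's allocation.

Andrade: $296,500 · Marchetti: $57,700 · Nwosu: $368,200

Total assessed value = 1,275,086.
Proportional shares: Andrade 523,320/1,275,086 × $722,400 = 296,486.96; Marchetti 101,906/1,275,086 × $722,400 = 57,734.85; Nwosu 649,860/1,275,086 × $722,400 = 368,178.20.
After rounding ($50): Andrade $296,500; Marchetti $57,750; Nwosu $368,200. Sum = $722,450.
Difference $722,400 − $722,450 = −$50 applied to Marchetti: Marchetti becomes $57,700.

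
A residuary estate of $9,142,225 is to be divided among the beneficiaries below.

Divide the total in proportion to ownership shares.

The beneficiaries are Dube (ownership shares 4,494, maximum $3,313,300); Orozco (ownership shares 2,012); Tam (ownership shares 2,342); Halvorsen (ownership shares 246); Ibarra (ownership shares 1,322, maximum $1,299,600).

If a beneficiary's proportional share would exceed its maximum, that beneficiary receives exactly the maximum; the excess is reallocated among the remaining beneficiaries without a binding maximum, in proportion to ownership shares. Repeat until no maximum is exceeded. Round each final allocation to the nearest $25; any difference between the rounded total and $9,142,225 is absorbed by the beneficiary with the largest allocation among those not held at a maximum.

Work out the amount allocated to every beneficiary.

Dube: $3,313,300 · Orozco: $1,981,075 · Tam: $2,306,025 · Halvorsen: $242,225 · Ibarra: $1,299,600

Sum of ownership shares: 10,416.
Proportional shares (ignoring caps): Dube 3,944,427.72; Orozco 1,765,952.06; Tam 2,055,596.29; Halvorsen 215,916.60; Ibarra 1,160,332.32.
Held at cap: Dube ($3,313,300); residual $5,828,925 reallocated over remaining ownership shares 5,922.
Held at cap: Ibarra ($1,299,600); residual $4,529,325 reallocated over remaining ownership shares 4,600.
Redistributed shares: Orozco 1,981,087.37 → $1,981,075; Tam 2,306,017.21 → $2,306,025; Halvorsen 242,220.42 → $242,225.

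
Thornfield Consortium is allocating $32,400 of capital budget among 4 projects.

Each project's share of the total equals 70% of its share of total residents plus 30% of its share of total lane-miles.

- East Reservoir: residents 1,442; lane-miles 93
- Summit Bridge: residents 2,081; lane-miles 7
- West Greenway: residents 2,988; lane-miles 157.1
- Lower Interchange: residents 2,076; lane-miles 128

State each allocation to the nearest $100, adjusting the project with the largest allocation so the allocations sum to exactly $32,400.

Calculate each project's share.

East Reservoir: $6,200 · Summit Bridge: $5,700 · West Greenway: $11,800 · Lower Interchange: $8,700

Residents total 8,587; lane-miles total 385.1.
Composite weights (70% residents + 30% lane-miles): East Reservoir 0.1900; Summit Bridge 0.1751; West Greenway 0.3660; Lower Interchange 0.2689.
Proportional shares: East Reservoir 6,155.95; Summit Bridge 5,673.02; West Greenway 11,857.15; Lower Interchange 8,713.88.
At nearest $100: East Reservoir $6,200; Summit Bridge $5,700; West Greenway $11,900; Lower Interchange $8,700. Sum = $32,500.
Difference $32,400 − $32,500 = −$100 applied to largest allocation (West Greenway): West Greenway becomes $11,800.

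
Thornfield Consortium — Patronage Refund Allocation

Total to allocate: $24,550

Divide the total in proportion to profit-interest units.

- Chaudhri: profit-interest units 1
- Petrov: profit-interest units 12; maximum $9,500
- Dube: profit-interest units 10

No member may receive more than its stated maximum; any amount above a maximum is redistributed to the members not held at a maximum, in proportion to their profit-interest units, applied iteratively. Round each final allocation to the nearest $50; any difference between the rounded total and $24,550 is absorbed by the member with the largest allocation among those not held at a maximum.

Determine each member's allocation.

Chaudhri: $1,350; Petrov: $9,500; Dube: $13,700

Sum of profit-interest units: 23.
Proportional shares (ignoring caps): Chaudhri 1,067.39; Petrov 12,808.70; Dube 10,673.91.
Cap binds for Petrov ($9,500); balance $15,050 reallocated over remaining profit-interest units 11.
Remaining shares: Chaudhri 1,368.18 → $1,350; Dube 13,681.82 → $13,700.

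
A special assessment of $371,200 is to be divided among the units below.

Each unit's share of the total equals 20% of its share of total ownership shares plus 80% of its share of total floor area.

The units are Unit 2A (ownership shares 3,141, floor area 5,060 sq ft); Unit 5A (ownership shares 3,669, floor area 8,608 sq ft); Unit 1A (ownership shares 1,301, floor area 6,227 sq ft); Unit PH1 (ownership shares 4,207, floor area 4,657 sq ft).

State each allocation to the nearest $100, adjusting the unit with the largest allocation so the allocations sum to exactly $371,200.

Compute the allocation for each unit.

Unit 2A: $80,100 · Unit 5A: $126,200 · Unit 1A: $83,200 · Unit PH1: $81,700

Ownership shares total 12,318; floor area total 24,552.
Composite weights (20% ownership shares + 80% floor area): Unit 2A 0.2159; Unit 5A 0.3401; Unit 1A 0.2240; Unit PH1 0.2200.
Raw shares: Unit 2A 80,132.09; Unit 5A 126,227.90; Unit 1A 83,157.53; Unit PH1 81,682.48.
After rounding ($100): Unit 2A $80,100; Unit 5A $126,200; Unit 1A $83,200; Unit PH1 $81,700. Sum = $371,200.
No rounding difference to absorb.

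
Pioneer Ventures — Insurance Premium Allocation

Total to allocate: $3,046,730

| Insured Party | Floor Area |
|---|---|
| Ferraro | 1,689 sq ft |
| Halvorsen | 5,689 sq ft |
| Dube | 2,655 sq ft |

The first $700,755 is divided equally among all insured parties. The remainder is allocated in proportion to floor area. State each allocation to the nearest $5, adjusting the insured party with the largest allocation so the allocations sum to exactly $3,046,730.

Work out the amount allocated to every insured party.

Ferraro: $628,515 | Halvorsen: $1,563,820 | Dube: $854,395

First tranche $700,755 split equally: $233,585 each.
Remainder $2,345,975 by floor area (total 10,033): Ferraro 394,931.90 → $394,930; Halvorsen 1,330,235.40 → $1,330,235; Dube 620,807.70 → $620,810.
Totals: Ferraro $233,585 + $394,930 = $628,515; Halvorsen $233,585 + $1,330,235 = $1,563,820; Dube $233,585 + $620,810 = $854,395.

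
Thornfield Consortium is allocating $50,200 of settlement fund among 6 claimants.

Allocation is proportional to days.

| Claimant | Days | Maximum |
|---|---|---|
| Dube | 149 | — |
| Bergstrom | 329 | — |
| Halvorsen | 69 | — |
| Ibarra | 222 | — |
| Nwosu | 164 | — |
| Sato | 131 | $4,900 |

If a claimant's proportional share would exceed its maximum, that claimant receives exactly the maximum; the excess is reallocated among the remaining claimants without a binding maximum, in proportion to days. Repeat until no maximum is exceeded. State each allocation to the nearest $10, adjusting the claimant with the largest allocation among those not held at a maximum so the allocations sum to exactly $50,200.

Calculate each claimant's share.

Combined days = 1,064.
Unconstrained shares: Dube 7,029.89; Bergstrom 15,522.37; Halvorsen 3,255.45; Ibarra 10,474.06; Nwosu 7,737.59; Sato 6,180.64.
Cap binds for Sato ($4,900); remaining pool $45,300 reallocated over remaining days 933.
Remaining shares: Dube 7,234.41 → $7,230; Bergstrom 15,973.95 → $15,970; Halvorsen 3,350.16 → $3,350; Ibarra 10,778.78 → $10,780; Nwosu 7,962.70 → $7,960.
Rounding difference +$10 applied to Bergstrom → $15,980.

Dube: $7,230 · Bergstrom: $15,980 · Halvorsen: $3,350 · Ibarra: $10,780 · Nwosu: $7,960 · Sato: $4,900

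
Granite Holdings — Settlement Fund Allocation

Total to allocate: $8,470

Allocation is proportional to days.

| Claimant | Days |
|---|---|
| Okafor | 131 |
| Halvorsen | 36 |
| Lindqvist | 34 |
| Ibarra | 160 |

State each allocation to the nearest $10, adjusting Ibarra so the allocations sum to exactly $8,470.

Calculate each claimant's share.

Okafor: $3,070 | Halvorsen: $840 | Lindqvist: $800 | Ibarra: $3,760

Total days = 361.
Proportional shares: Okafor 131/361 × $8,470 = 3,073.60; Halvorsen 36/361 × $8,470 = 844.65; Lindqvist 34/361 × $8,470 = 797.73; Ibarra 160/361 × $8,470 = 3,754.02.
After rounding ($10): Okafor $3,070; Halvorsen $840; Lindqvist $800; Ibarra $3,750. Sum = $8,460.
Difference $8,470 − $8,460 = +$10 applied to Ibarra: Ibarra becomes $3,760.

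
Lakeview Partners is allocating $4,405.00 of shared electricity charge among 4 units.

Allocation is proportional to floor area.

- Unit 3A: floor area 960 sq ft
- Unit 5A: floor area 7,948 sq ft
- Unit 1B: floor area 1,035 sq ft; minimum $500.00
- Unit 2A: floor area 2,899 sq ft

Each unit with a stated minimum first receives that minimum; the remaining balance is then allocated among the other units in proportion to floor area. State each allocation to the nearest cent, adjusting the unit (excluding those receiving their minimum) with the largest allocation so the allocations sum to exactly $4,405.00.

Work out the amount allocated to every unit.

Fund the minimums — Unit 1B $500.00. Residual $3,905.00.
Residual split over remaining floor area 11,807: Unit 3A 317.5066 → $317.51; Unit 5A 2,628.6898 → $2,628.69; Unit 2A 958.8037 → $958.80.

Unit 3A: $317.51 | Unit 5A: $2,628.69 | Unit 1B: $500.00 | Unit 2A: $958.80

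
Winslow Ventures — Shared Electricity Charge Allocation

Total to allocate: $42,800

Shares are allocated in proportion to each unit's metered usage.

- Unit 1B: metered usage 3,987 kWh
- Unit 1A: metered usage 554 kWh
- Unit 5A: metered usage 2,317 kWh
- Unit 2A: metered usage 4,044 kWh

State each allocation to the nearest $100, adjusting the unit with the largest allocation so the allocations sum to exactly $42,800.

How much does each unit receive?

Combined metered usage = 10,902.
Unrounded shares: Unit 1B 3,987/10,902 × $42,800 = 15,652.50; Unit 1A 554/10,902 × $42,800 = 2,174.94; Unit 5A 2,317/10,902 × $42,800 = 9,096.28; Unit 2A 4,044/10,902 × $42,800 = 15,876.28.
After rounding ($100): Unit 1B $15,700; Unit 1A $2,200; Unit 5A $9,100; Unit 2A $15,900. Sum = $42,900.
Difference $42,800 − $42,900 = −$100 applied to largest allocation (Unit 2A): Unit 2A becomes $15,800.

Unit 1B: $15,700; Unit 1A: $2,200; Unit 5A: $9,100; Unit 2A: $15,800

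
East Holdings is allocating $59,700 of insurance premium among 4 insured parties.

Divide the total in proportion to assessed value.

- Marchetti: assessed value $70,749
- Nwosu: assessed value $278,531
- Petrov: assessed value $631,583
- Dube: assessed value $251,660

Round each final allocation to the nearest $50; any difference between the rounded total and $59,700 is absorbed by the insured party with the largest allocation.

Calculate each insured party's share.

Marchetti: $3,450 | Nwosu: $13,500 | Petrov: $30,550 | Dube: $12,200

Assessed value total: 1,232,523.
Proportional shares: Marchetti 70,749/1,232,523 × $59,700 = 3,426.89; Nwosu 278,531/1,232,523 × $59,700 = 13,491.27; Petrov 631,583/1,232,523 × $59,700 = 30,592.13; Dube 251,660/1,232,523 × $59,700 = 12,189.71.
At nearest $50: Marchetti $3,450; Nwosu $13,500; Petrov $30,600; Dube $12,200. Sum = $59,750.
Difference $59,700 − $59,750 = −$50 applied to largest allocation (Petrov): Petrov becomes $30,550.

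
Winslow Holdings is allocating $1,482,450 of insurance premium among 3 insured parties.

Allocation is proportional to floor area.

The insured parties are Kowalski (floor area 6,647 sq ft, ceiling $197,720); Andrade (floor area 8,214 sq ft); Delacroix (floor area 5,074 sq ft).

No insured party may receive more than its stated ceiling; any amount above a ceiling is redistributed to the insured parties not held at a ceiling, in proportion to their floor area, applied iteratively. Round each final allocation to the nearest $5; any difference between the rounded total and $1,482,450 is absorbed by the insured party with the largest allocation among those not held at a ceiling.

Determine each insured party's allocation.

Combined floor area = 19,935.
Unconstrained shares: Kowalski 494,298.73; Andrade 610,827.40; Delacroix 377,323.87.
Held at cap: Kowalski ($197,720); balance $1,284,730 reallocated over remaining floor area 13,288.
Redistributed shares: Andrade 794,158.05 → $794,160; Delacroix 490,571.95 → $490,570.

Kowalski: $197,720 · Andrade: $794,160 · Delacroix: $490,570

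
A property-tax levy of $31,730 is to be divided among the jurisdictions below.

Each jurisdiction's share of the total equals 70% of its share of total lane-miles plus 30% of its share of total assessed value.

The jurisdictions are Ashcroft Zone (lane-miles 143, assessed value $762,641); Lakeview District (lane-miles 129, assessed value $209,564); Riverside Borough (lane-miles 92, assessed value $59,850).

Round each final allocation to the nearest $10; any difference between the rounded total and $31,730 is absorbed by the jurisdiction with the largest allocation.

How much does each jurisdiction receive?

Totals — lane-miles 364, assessed value 1,032,055.
Composite weights (70% lane-miles + 30% assessed value): Ashcroft Zone 0.4967; Lakeview District 0.3090; Riverside Borough 0.1943.
Proportional shares: Ashcroft Zone 15,759.85; Lakeview District 9,804.36; Riverside Borough 6,165.79.
At nearest $10: Ashcroft Zone $15,760; Lakeview District $9,800; Riverside Borough $6,170. Sum = $31,730.
Sum already equals the total — no adjustment.

Ashcroft Zone: $15,760; Lakeview District: $9,800; Riverside Borough: $6,170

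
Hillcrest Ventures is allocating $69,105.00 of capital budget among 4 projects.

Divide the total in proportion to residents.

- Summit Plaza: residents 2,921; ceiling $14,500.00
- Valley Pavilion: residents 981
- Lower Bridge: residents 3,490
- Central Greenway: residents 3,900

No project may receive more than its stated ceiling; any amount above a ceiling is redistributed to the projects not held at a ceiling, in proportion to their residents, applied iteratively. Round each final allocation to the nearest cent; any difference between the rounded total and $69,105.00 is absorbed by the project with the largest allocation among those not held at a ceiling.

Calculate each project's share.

Sum of residents: 11,292.
Unconstrained shares: Summit Plaza 17,875.9923; Valley Pavilion 6,003.5428; Lower Bridge 21,358.1695; Central Greenway 23,867.2954.
Capped: Summit Plaza ($14,500.00); remaining pool $54,605.00 reallocated over remaining residents 8,371.
Redistributed shares: Valley Pavilion 6,399.1763 → $6,399.18; Lower Bridge 22,765.6732 → $22,765.67; Central Greenway 25,440.1505 → $25,440.15.

Summit Plaza: $14,500.00 | Valley Pavilion: $6,399.18 | Lower Bridge: $22,765.67 | Central Greenway: $25,440.15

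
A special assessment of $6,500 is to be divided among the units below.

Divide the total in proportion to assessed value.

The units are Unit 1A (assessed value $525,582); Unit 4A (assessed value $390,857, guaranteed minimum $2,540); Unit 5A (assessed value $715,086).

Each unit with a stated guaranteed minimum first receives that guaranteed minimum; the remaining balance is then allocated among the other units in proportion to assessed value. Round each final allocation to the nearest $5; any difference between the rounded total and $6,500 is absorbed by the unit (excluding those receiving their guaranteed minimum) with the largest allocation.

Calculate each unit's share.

Unit 1A: $1,680 · Unit 4A: $2,540 · Unit 5A: $2,280

Guaranteed amounts: Unit 4A $2,540. Remaining pool $3,960.
Remaining pool split over remaining assessed value 1,240,668: Unit 1A 1,677.57 → $1,680; Unit 5A 2,282.43 → $2,280.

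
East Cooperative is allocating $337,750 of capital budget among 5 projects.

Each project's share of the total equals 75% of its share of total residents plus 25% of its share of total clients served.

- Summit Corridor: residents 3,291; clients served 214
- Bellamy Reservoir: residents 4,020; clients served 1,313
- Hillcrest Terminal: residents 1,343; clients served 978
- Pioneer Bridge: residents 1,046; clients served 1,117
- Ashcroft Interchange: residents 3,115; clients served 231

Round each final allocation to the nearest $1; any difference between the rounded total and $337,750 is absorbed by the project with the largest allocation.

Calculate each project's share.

Residents total 12,815; clients served total 3,853.
Blended shares (75% residents + 25% clients served): Summit Corridor 0.2065; Bellamy Reservoir 0.3205; Hillcrest Terminal 0.1421; Pioneer Bridge 0.1337; Ashcroft Interchange 0.1973.
Raw shares: Summit Corridor 69,742.54; Bellamy Reservoir 108,236.89; Hillcrest Terminal 47,979.53; Pioneer Bridge 45,154.92; Ashcroft Interchange 66,636.12.
At nearest $1: Summit Corridor $69,743; Bellamy Reservoir $108,237; Hillcrest Terminal $47,980; Pioneer Bridge $45,155; Ashcroft Interchange $66,636. Sum = $337,751.
Difference $337,750 − $337,751 = −$1 applied to largest allocation (Bellamy Reservoir): Bellamy Reservoir becomes $108,236.

Summit Corridor: $69,743; Bellamy Reservoir: $108,236; Hillcrest Terminal: $47,980; Pioneer Bridge: $45,155; Ashcroft Interchange: $66,636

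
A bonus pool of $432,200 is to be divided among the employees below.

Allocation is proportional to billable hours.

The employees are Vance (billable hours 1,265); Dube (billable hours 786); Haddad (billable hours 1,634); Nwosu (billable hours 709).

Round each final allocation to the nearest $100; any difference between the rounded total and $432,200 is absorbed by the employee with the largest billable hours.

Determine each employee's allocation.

Sum of billable hours: 1,265 + 786 + 1,634 + 709 = 4,394.
Proportional shares: Vance 124,427.17; Dube 77,312.06; Haddad 160,722.53; Nwosu 69,738.23.
At nearest $100: Vance $124,400; Dube $77,300; Haddad $160,700; Nwosu $69,700. Sum = $432,100.
Difference $432,200 − $432,100 = +$100 applied to largest billable hours (Haddad): Haddad becomes $160,800.

Vance: $124,400; Dube: $77,300; Haddad: $160,800; Nwosu: $69,700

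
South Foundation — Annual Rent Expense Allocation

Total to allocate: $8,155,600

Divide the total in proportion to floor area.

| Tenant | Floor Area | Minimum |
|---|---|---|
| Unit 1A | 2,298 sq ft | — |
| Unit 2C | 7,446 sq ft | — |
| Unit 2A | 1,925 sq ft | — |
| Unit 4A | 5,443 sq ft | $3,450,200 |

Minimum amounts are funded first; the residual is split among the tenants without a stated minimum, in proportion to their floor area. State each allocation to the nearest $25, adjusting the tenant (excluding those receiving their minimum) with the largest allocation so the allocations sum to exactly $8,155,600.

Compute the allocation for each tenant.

Minimums first: Unit 4A $3,450,200. Balance $4,705,400.
Balance split over remaining floor area 11,669: Unit 1A 926,644.03 → $926,650; Unit 2C 3,002,520.22 → $3,002,525; Unit 2A 776,235.75 → $776,225.

Unit 1A: $926,650 | Unit 2C: $3,002,525 | Unit 2A: $776,225 | Unit 4A: $3,450,200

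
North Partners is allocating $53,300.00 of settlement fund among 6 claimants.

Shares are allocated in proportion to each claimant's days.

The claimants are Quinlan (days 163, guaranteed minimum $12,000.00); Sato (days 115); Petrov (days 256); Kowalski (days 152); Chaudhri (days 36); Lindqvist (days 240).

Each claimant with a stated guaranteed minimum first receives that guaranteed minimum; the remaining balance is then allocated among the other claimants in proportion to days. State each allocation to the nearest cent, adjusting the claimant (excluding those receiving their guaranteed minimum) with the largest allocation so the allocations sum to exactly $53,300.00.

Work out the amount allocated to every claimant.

Quinlan: $12,000.00 | Sato: $5,944.31 | Petrov: $13,232.53 | Kowalski: $7,856.82 | Chaudhri: $1,860.83 | Lindqvist: $12,405.51

Guaranteed amounts: Quinlan $12,000.00. Balance $41,300.00.
Balance split over remaining days 799: Sato 5,944.3054 → $5,944.31; Petrov 13,232.5407 → $13,232.54; Kowalski 7,856.8210 → $7,856.82; Chaudhri 1,860.8260 → $1,860.83; Lindqvist 12,405.5069 → $12,405.51.
Rounding difference −$0.01 applied to Petrov → $13,232.53.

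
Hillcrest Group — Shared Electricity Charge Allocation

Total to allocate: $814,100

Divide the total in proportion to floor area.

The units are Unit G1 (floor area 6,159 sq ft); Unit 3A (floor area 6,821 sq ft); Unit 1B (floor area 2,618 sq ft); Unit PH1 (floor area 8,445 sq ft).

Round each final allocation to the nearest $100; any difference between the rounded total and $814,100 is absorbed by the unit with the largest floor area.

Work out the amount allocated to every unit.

Sum of floor area: 24,043.
Raw shares: Unit G1 6,159/24,043 × $814,100 = 208,544.77; Unit 3A 6,821/24,043 × $814,100 = 230,960.20; Unit 1B 2,618/24,043 × $814,100 = 88,645.92; Unit PH1 8,445/24,043 × $814,100 = 285,949.11.
At nearest $100: Unit G1 $208,500; Unit 3A $231,000; Unit 1B $88,600; Unit PH1 $285,900. Sum = $814,000.
Difference $814,100 − $814,000 = +$100 applied to largest floor area (Unit PH1): Unit PH1 becomes $286,000.

Unit G1: $208,500 | Unit 3A: $231,000 | Unit 1B: $88,600 | Unit PH1: $286,000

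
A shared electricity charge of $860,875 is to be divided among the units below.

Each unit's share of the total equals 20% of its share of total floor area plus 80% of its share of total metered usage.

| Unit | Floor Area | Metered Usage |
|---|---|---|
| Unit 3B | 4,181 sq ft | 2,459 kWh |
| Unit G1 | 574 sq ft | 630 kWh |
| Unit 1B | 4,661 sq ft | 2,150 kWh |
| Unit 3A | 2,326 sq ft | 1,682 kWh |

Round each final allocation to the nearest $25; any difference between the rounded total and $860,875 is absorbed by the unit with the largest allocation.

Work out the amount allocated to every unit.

Unit 3B: $306,000; Unit G1: $71,100; Unit 1B: $282,300; Unit 3A: $201,475

Totals — floor area 11,742, metered usage 6,921.
Composite weights (20% floor area + 80% metered usage): Unit 3B 0.3555; Unit G1 0.0826; Unit 1B 0.3279; Unit 3A 0.2340.
Raw shares: Unit 3B 305,998.73; Unit G1 71,107.17; Unit 1B 282,288.85; Unit 3A 201,480.25.
Rounded to nearest $25: Unit 3B $306,000; Unit G1 $71,100; Unit 1B $282,300; Unit 3A $201,475. Sum = $860,875.
No rounding difference to absorb.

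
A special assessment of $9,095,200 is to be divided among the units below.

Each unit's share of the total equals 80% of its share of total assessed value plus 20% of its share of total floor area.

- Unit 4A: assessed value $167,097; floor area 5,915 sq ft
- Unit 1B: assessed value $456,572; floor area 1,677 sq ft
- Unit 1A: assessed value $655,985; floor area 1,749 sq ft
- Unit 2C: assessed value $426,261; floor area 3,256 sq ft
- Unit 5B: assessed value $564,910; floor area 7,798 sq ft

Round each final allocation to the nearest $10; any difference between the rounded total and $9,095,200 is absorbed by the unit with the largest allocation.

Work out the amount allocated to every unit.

Unit 4A: $1,062,970; Unit 1B: $1,612,520; Unit 1A: $2,257,900; Unit 2C: $1,656,230; Unit 5B: $2,505,580

Totals — assessed value 2,270,825, floor area 20,395.
Combined weights (80% assessed value + 20% floor area): Unit 4A 0.1169; Unit 1B 0.1773; Unit 1A 0.2483; Unit 2C 0.1821; Unit 5B 0.2755.
Unrounded shares: Unit 4A 1,062,972.66; Unit 1B 1,612,516.94; Unit 1A 2,257,896.26; Unit 2C 1,656,226.45; Unit 5B 2,505,587.70.
After rounding ($10): Unit 4A $1,062,970; Unit 1B $1,612,520; Unit 1A $2,257,900; Unit 2C $1,656,230; Unit 5B $2,505,590. Sum = $9,095,210.
Difference $9,095,200 − $9,095,210 = −$10 applied to largest allocation (Unit 5B): Unit 5B becomes $2,505,580.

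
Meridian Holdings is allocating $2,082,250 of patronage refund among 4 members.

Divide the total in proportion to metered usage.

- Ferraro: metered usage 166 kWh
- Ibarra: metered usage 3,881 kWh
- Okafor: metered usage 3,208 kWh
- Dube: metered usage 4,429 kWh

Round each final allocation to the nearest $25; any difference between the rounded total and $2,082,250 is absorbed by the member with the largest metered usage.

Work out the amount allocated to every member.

Total metered usage = 11,684.
Raw shares: Ferraro 166/11,684 × $2,082,250 = 29,583.49; Ibarra 3,881/11,684 × $2,082,250 = 691,647.74; Okafor 3,208/11,684 × $2,082,250 = 571,709.86; Dube 4,429/11,684 × $2,082,250 = 789,308.91.
At nearest $25: Ferraro $29,575; Ibarra $691,650; Okafor $571,700; Dube $789,300. Sum = $2,082,225.
Difference $2,082,250 − $2,082,225 = +$25 applied to largest metered usage (Dube): Dube becomes $789,325.

Ferraro: $29,575; Ibarra: $691,650; Okafor: $571,700; Dube: $789,325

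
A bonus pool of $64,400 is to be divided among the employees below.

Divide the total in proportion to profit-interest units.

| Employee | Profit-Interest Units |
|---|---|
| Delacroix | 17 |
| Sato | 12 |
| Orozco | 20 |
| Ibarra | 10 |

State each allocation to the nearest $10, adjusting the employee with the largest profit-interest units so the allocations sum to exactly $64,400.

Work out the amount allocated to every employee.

Total profit-interest units = 59.
Unrounded shares: Delacroix 17/59 × $64,400 = 18,555.93; Sato 12/59 × $64,400 = 13,098.31; Orozco 20/59 × $64,400 = 21,830.51; Ibarra 10/59 × $64,400 = 10,915.25.
After rounding ($10): Delacroix $18,560; Sato $13,100; Orozco $21,830; Ibarra $10,920. Sum = $64,410.
Difference $64,400 − $64,410 = −$10 applied to largest profit-interest units (Orozco): Orozco becomes $21,820.

Delacroix: $18,560 | Sato: $13,100 | Orozco: $21,820 | Ibarra: $10,920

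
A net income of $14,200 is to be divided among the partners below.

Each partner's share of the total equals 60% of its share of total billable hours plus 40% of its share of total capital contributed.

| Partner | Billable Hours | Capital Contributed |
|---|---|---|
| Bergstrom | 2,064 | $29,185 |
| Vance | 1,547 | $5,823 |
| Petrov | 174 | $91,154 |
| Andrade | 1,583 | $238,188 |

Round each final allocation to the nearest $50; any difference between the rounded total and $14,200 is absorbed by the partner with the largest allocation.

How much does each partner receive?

Bergstrom: $3,750; Vance: $2,550; Petrov: $1,700; Andrade: $6,200

Totals — billable hours 5,368, capital contributed 364,350.
Combined weights (60% billable hours + 40% capital contributed): Bergstrom 0.2627; Vance 0.1793; Petrov 0.1195; Andrade 0.4384.
Pro-rata amounts: Bergstrom 3,730.92; Vance 2,546.15; Petrov 1,697.21; Andrade 6,225.72.
Rounded to nearest $50: Bergstrom $3,750; Vance $2,550; Petrov $1,700; Andrade $6,250. Sum = $14,250.
Difference $14,200 − $14,250 = −$50 applied to largest allocation (Andrade): Andrade becomes $6,200.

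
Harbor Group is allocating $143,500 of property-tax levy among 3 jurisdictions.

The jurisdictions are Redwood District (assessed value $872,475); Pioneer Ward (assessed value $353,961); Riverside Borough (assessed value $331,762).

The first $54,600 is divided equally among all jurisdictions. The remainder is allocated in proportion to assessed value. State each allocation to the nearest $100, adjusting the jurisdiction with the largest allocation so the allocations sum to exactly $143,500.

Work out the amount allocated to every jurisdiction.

Redwood District: $68,000; Pioneer Ward: $38,400; Riverside Borough: $37,100

Equal tier: $54,600 ÷ 3 = $18,200 apiece.
Remainder $88,900 by assessed value (total 1,558,198): Redwood District 49,777.39 → $49,800; Pioneer Ward 20,194.57 → $20,200; Riverside Borough 18,928.04 → $18,900.
Totals: Redwood District $18,200 + $49,800 = $68,000; Pioneer Ward $18,200 + $20,200 = $38,400; Riverside Borough $18,200 + $18,900 = $37,100.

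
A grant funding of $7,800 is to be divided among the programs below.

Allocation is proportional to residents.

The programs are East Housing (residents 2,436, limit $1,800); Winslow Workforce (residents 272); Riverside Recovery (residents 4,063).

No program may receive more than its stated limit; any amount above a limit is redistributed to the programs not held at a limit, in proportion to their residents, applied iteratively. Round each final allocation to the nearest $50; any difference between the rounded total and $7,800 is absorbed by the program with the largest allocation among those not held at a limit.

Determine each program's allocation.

East Housing: $1,800 | Winslow Workforce: $400 | Riverside Recovery: $5,600

Residents total: 6,771.
Unconstrained shares: East Housing 2,806.20; Winslow Workforce 313.34; Riverside Recovery 4,680.46.
Held at cap: East Housing ($1,800); balance $6,000 reallocated over remaining residents 4,335.
Shares after redistribution: Winslow Workforce 376.47 → $400; Riverside Recovery 5,623.53 → $5,600.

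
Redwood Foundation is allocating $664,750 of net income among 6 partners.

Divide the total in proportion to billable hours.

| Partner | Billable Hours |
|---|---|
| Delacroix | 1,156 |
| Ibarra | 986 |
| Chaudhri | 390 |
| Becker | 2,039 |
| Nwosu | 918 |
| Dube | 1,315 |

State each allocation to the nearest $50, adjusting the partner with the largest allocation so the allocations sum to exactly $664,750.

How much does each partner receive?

Sum of billable hours: 6,804.
Raw shares: Delacroix 1,156/6,804 × $664,750 = 112,941.06; Ibarra 986/6,804 × $664,750 = 96,332.08; Chaudhri 390/6,804 × $664,750 = 38,102.95; Becker 2,039/6,804 × $664,750 = 199,210.06; Nwosu 918/6,804 × $664,750 = 89,688.49; Dube 1,315/6,804 × $664,750 = 128,475.35.
At nearest $50: Delacroix $112,950; Ibarra $96,350; Chaudhri $38,100; Becker $199,200; Nwosu $89,700; Dube $128,500. Sum = $664,800.
Difference $664,750 − $664,800 = −$50 applied to largest allocation (Becker): Becker becomes $199,150.

Delacroix: $112,950; Ibarra: $96,350; Chaudhri: $38,100; Becker: $199,150; Nwosu: $89,700; Dube: $128,500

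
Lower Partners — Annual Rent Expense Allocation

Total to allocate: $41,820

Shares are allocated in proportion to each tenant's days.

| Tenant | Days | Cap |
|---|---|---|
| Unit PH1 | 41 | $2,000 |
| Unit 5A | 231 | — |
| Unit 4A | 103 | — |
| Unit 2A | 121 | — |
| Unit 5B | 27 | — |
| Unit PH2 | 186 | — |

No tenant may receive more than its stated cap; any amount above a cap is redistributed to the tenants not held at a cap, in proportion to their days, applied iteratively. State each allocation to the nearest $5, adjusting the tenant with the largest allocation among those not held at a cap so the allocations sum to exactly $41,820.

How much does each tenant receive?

Unit PH1: $2,000; Unit 5A: $13,765; Unit 4A: $6,140; Unit 2A: $7,215; Unit 5B: $1,610; Unit PH2: $11,090

Days total: 709.
Pro-rata shares before constraints: Unit PH1 2,418.36; Unit 5A 13,625.42; Unit 4A 6,075.40; Unit 2A 7,137.12; Unit 5B 1,592.58; Unit PH2 10,971.11.
Capped: Unit PH1 ($2,000); residual $39,820 reallocated over remaining days 668.
Remaining shares: Unit 5A 13,770.09 → $13,770; Unit 4A 6,139.91 → $6,140; Unit 2A 7,212.90 → $7,215; Unit 5B 1,609.49 → $1,610; Unit PH2 11,087.60 → $11,090.
Rounding difference −$5 applied to Unit 5A → $13,765.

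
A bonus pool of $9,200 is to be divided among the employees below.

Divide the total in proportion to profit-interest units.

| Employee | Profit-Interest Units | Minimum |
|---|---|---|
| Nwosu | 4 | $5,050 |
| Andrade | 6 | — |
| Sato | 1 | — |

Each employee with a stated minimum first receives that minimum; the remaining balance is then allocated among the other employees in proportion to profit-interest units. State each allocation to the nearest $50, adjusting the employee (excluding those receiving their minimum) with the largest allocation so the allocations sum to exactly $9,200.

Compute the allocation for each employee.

Nwosu: $5,050 · Andrade: $3,550 · Sato: $600

Minimums first: Nwosu $5,050. Remaining pool $4,150.
Remaining pool split over remaining profit-interest units 7: Andrade 3,557.14 → $3,550; Sato 592.86 → $600.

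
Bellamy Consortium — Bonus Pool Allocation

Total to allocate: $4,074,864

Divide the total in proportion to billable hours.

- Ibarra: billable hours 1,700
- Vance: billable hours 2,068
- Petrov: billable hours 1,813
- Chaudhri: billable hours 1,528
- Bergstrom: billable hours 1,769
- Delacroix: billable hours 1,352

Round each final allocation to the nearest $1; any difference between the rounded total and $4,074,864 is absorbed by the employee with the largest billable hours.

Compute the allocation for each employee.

Ibarra: $677,152; Vance: $823,737; Petrov: $722,163; Chaudhri: $608,640; Bergstrom: $704,637; Delacroix: $538,535

Billable hours total: 10,230.
Proportional shares: Ibarra 1,700/10,230 × $4,074,864 = 677,152.38; Vance 2,068/10,230 × $4,074,864 = 823,735.95; Petrov 1,813/10,230 × $4,074,864 = 722,163.09; Chaudhri 1,528/10,230 × $4,074,864 = 608,640.49; Bergstrom 1,769/10,230 × $4,074,864 = 704,636.80; Delacroix 1,352/10,230 × $4,074,864 = 538,535.30.
Rounded to nearest $1: Ibarra $677,152; Vance $823,736; Petrov $722,163; Chaudhri $608,640; Bergstrom $704,637; Delacroix $538,535. Sum = $4,074,863.
Difference $4,074,864 − $4,074,863 = +$1 applied to largest billable hours (Vance): Vance becomes $823,737.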